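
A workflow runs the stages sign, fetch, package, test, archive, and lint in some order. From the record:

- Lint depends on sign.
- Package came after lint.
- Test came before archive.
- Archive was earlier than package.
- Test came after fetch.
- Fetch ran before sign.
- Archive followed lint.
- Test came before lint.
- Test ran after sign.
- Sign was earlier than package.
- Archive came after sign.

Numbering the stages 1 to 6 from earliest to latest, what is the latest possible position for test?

3

Test must come before archive, lint, and package — 3 stages forced after it.
Everything else can be placed before test in some valid order, so test can sit as late as position 6 − 3 = 3.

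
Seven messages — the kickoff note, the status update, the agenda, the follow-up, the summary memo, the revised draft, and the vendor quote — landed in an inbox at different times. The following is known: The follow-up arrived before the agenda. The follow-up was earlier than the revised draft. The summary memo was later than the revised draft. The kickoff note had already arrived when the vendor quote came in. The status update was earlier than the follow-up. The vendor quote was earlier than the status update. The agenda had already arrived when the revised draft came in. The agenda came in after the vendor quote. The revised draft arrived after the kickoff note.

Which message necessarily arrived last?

the summary memo

Every other message has a chain of constraints placing it before the summary memo, so the summary memo is last.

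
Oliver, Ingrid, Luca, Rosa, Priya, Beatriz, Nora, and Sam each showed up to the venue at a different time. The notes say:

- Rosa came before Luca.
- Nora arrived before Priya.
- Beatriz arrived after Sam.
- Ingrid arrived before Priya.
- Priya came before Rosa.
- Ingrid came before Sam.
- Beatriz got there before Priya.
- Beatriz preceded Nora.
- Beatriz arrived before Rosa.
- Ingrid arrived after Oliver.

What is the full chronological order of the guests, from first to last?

The constraints fix every adjacent pair, so only one ordering works:
Oliver → Ingrid → Sam → Beatriz → Nora → Priya → Rosa → Luca.

Oliver, Ingrid, Sam, Beatriz, Nora, Priya, Rosa, Luca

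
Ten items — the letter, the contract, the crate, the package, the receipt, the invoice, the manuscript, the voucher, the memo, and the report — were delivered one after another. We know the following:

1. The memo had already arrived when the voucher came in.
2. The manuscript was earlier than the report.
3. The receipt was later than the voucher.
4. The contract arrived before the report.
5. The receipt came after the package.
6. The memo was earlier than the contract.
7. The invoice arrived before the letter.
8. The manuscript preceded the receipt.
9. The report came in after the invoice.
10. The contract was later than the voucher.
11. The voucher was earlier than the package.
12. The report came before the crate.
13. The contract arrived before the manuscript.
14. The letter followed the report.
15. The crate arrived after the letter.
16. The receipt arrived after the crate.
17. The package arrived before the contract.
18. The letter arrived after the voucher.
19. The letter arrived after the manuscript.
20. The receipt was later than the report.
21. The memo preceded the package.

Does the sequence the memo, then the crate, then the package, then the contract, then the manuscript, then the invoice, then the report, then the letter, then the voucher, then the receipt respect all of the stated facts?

no

The constraints require the voucher before the letter, but in the proposed sequence the letter appears ahead of the voucher. That one violation is enough.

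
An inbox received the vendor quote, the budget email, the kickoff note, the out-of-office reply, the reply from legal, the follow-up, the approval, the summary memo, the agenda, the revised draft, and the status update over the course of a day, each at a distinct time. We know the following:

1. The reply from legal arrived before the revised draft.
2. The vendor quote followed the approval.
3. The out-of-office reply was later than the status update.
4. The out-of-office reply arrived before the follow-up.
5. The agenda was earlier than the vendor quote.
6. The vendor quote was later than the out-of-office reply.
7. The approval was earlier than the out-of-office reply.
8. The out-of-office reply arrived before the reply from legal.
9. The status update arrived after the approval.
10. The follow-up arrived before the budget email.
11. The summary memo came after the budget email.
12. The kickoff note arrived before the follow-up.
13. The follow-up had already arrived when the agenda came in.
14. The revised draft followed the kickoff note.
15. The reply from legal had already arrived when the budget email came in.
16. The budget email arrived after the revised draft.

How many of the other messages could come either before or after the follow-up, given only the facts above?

Forced before the follow-up: the approval, the kickoff note, the out-of-office reply, and the status update; forced after the follow-up: the agenda, the budget email, the summary memo, and the vendor quote.
That leaves the reply from legal and the revised draft with no forced order relative to the follow-up — 2.

2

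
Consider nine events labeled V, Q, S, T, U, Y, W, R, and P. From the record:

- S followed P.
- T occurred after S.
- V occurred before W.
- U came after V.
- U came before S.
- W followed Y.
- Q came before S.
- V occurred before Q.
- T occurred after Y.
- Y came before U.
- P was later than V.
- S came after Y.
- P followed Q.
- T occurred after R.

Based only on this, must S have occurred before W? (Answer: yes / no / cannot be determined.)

cannot be determined

No chain of stated constraints runs from S to W, and none runs from W to S either.
So the relative order of S and W is not fixed by the given facts.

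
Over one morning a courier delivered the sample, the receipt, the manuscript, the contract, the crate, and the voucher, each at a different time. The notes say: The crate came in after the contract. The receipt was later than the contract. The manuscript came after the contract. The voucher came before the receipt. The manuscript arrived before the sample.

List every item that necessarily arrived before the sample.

Directly stated before the sample: the manuscript.
The contract reaches the sample via the contract → the manuscript → the sample.

the contract, the manuscript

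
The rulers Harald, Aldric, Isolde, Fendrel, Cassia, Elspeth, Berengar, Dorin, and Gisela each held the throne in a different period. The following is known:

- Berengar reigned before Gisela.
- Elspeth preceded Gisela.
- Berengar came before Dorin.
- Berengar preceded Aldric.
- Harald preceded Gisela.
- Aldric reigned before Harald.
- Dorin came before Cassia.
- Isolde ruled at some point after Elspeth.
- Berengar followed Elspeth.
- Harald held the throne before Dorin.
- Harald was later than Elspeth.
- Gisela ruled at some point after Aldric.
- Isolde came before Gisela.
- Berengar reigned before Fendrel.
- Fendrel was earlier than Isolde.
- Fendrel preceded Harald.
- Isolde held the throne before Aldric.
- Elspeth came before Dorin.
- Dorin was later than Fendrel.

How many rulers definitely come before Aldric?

Directly stated before Aldric: Berengar and Isolde.
Elspeth reaches Aldric via Elspeth → Berengar → Aldric.
Fendrel reaches Aldric via Fendrel → Isolde → Aldric.
No chain forces Harald (or any of the others) ahead of Aldric.
That's Berengar, Elspeth, Fendrel, and Isolde — 4 in all.

4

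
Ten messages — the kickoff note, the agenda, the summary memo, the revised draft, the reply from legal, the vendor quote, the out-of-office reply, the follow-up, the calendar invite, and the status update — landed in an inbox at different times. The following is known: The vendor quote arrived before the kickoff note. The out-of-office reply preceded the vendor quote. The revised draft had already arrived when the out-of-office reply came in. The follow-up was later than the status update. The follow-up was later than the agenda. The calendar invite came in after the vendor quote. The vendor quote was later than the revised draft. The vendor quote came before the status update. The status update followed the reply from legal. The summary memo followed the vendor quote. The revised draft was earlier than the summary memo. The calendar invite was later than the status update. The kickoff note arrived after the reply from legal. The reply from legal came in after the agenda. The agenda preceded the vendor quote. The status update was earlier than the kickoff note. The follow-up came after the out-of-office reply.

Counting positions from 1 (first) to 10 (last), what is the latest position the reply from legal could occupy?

6

The reply from legal must come before the calendar invite, the follow-up, the kickoff note, and the status update — 4 messages forced after it.
Everything else can be placed before the reply from legal in some valid order, so the reply from legal can sit as late as position 10 − 4 = 6.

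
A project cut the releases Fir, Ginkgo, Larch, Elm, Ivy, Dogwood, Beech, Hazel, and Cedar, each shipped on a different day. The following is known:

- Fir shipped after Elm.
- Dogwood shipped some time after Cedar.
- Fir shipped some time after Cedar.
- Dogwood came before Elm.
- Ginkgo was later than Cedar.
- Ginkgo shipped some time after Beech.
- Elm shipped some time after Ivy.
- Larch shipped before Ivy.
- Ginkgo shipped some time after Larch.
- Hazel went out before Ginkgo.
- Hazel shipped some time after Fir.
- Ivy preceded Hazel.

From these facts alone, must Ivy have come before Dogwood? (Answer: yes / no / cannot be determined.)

cannot be determined

No chain of stated constraints runs from Ivy to Dogwood, and none runs from Dogwood to Ivy either.
So the relative order of Ivy and Dogwood is not fixed by the given facts.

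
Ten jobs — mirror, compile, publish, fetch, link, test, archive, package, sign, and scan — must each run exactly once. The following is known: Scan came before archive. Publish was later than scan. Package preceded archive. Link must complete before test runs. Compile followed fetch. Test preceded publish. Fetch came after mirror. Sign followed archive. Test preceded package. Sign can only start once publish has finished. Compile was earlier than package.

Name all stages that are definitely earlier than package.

Directly stated before package: compile and test.
Fetch reaches package via fetch → compile → package.
Link reaches package via link → test → package.
Mirror reaches package via mirror → fetch → compile → package.
No chain forces sign (or any of the others) ahead of package.

compile, fetch, link, mirror, test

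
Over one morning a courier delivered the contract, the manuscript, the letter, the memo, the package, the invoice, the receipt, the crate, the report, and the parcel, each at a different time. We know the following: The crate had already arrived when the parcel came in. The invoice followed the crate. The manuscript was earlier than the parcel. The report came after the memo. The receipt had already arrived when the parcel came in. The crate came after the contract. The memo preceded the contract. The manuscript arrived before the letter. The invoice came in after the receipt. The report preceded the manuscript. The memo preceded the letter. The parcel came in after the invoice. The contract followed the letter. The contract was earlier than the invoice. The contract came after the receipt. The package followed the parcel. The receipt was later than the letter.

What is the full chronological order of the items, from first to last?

The constraints fix every adjacent pair, so only one ordering works:
the memo → the report → the manuscript → the letter → the receipt → the contract → the crate → the invoice → the parcel → the package.

the memo, the report, the manuscript, the letter, the receipt, the contract, the crate, the invoice, the parcel, the package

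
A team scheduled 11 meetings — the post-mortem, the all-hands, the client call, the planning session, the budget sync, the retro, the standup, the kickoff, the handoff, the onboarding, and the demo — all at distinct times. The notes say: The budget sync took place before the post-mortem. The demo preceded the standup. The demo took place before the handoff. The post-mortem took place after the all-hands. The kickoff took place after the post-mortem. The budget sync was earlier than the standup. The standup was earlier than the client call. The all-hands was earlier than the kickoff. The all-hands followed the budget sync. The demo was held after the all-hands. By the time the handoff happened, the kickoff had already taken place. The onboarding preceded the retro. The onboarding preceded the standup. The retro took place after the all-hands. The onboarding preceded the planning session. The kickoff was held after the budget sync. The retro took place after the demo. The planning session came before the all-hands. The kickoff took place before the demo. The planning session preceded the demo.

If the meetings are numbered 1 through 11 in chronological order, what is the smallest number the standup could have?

The all-hands, the budget sync, the demo, the kickoff, the onboarding, the planning session, and the post-mortem must all come before the standup — 7 forced predecessors.
Nothing else is forced ahead of the standup, so its earliest slot is position 7 + 1 = 8.

8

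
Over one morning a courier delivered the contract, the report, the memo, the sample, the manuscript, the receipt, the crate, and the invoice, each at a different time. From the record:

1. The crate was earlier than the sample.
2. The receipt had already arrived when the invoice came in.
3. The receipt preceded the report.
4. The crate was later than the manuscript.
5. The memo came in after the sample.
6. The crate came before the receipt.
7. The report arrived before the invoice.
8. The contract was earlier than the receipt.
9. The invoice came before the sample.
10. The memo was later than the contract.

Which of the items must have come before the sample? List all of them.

Directly stated before the sample: the crate and the invoice.
The contract reaches the sample via the contract → the receipt → the invoice → the sample.
The manuscript reaches the sample via the manuscript → the crate → the sample.
The receipt reaches the sample via the receipt → the invoice → the sample.
Likewise the report reaches the sample by chaining the stated constraints.

the contract, the crate, the invoice, the manuscript, the receipt, the report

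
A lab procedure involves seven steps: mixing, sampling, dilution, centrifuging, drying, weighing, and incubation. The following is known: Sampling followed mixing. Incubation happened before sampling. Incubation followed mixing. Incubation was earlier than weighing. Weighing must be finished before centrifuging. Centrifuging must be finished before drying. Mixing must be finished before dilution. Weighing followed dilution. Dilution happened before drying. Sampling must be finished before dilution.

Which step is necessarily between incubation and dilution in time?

sampling

Tracing the constraints gives incubation → sampling → dilution, so sampling sits after incubation and before dilution.
No other step is forced both after incubation and before dilution.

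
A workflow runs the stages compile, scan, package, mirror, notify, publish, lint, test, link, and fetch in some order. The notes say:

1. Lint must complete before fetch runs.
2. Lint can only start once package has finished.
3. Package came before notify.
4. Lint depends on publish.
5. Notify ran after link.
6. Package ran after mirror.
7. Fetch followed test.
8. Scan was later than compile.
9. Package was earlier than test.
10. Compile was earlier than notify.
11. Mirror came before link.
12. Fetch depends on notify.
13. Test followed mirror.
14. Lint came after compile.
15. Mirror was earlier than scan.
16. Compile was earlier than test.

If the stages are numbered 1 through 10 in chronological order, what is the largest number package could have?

Package must come before fetch, lint, notify, and test — 4 stages forced after it.
Everything else can be placed before package in some valid order, so package can sit as late as position 10 − 4 = 6.

6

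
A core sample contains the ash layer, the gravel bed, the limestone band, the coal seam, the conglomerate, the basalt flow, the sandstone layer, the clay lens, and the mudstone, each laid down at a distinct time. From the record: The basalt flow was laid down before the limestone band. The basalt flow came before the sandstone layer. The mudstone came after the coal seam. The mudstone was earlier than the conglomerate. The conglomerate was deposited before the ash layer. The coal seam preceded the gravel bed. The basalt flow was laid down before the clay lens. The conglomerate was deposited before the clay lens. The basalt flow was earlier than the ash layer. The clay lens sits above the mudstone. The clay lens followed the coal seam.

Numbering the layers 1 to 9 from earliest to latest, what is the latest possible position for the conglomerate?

The conglomerate must come before the ash layer and the clay lens — 2 layers forced after it.
Everything else can be placed before the conglomerate in some valid order, so the conglomerate can sit as late as position 9 − 2 = 7.

7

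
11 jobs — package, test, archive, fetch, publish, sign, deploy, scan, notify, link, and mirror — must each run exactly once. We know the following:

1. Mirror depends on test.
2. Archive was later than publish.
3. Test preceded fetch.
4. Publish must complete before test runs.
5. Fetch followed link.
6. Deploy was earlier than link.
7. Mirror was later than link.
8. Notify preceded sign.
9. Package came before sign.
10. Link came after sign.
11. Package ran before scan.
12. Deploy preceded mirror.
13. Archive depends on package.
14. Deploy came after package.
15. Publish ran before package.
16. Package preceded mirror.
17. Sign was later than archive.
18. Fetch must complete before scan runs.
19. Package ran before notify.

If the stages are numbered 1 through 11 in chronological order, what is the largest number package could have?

3

Package must come before archive, deploy, fetch, link, mirror, notify, scan, and sign — 8 stages forced after it.
Everything else can be placed before package in some valid order, so package can sit as late as position 11 − 8 = 3.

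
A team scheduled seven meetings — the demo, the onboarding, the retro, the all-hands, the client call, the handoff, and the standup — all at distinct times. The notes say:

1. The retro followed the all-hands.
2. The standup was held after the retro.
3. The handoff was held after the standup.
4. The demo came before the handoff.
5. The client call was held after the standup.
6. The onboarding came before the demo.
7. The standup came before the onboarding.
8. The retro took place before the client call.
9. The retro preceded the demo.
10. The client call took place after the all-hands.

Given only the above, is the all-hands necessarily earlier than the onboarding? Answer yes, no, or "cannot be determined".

yes

Chain the constraints: the all-hands → the retro → the standup → the onboarding. Each link is directly stated, so the all-hands comes before the onboarding.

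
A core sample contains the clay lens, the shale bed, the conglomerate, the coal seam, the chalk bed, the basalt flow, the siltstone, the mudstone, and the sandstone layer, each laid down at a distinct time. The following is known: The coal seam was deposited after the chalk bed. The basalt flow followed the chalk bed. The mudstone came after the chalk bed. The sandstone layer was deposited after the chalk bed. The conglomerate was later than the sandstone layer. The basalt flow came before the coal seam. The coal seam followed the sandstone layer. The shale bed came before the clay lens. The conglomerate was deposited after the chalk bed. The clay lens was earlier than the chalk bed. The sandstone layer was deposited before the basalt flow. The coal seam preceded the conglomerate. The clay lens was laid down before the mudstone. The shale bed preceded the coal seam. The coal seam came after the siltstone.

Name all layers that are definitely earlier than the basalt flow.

the chalk bed, the clay lens, the sandstone layer, the shale bed

Directly stated before the basalt flow: the chalk bed and the sandstone layer.
The clay lens reaches the basalt flow via the clay lens → the chalk bed → the basalt flow.
The shale bed reaches the basalt flow via the shale bed → the clay lens → the chalk bed → the basalt flow.
No chain forces the coal seam (or any of the others) ahead of the basalt flow.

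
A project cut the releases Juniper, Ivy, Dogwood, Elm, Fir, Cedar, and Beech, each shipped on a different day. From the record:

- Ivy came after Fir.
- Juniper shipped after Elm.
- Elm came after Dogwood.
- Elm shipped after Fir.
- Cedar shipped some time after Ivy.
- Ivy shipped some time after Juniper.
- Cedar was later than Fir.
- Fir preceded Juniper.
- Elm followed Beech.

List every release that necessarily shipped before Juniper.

Beech, Dogwood, Elm, Fir

Directly stated before Juniper: Elm and Fir.
Beech reaches Juniper via Beech → Elm → Juniper.
Dogwood reaches Juniper via Dogwood → Elm → Juniper.
No chain forces Cedar (or any of the others) ahead of Juniper.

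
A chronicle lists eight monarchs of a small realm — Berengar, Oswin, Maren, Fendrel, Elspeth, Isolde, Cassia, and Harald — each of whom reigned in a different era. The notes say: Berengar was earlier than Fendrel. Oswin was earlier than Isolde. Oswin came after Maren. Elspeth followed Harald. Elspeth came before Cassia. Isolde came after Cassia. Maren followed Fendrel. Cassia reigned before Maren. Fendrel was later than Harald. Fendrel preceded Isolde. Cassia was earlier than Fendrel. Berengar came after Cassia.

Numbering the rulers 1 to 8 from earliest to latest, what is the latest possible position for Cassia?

Cassia must come before Berengar, Fendrel, Isolde, Maren, and Oswin — 5 rulers forced after them.
Everything else can be placed before Cassia in some valid order, so Cassia can sit as late as position 8 − 5 = 3.

3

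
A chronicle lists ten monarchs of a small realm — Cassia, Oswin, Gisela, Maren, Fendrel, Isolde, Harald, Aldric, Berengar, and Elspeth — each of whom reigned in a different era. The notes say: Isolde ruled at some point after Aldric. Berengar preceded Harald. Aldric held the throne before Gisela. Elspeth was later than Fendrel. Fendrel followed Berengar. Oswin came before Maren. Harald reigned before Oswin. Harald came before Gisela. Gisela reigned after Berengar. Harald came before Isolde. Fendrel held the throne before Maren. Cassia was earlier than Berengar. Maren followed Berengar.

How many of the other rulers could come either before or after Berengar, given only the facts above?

Forced before Berengar: Cassia; forced after Berengar: Elspeth, Fendrel, Gisela, Harald, Isolde, Maren, and Oswin.
That leaves Aldric with no forced order relative to Berengar — 1.

1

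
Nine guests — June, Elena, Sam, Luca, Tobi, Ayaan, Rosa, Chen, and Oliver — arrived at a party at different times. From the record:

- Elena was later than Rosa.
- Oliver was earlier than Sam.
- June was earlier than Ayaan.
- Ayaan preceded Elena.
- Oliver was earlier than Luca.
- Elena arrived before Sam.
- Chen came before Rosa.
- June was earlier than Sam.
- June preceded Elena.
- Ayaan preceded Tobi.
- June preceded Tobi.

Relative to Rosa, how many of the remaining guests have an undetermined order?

5

Forced before Rosa: Chen; forced after Rosa: Elena and Sam.
That leaves Ayaan, June, Luca, Oliver, and Tobi with no forced order relative to Rosa — 5.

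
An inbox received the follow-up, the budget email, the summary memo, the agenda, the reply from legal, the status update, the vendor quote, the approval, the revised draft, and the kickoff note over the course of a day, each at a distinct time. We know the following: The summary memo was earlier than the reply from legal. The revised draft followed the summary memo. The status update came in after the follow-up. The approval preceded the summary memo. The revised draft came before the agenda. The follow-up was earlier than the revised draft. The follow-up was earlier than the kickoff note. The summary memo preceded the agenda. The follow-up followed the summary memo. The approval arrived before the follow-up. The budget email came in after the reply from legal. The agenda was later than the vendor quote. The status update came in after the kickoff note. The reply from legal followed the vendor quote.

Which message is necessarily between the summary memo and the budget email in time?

the reply from legal

Tracing the constraints gives the summary memo → the reply from legal → the budget email, so the reply from legal sits after the summary memo and before the budget email.
No other message is forced both after the summary memo and before the budget email.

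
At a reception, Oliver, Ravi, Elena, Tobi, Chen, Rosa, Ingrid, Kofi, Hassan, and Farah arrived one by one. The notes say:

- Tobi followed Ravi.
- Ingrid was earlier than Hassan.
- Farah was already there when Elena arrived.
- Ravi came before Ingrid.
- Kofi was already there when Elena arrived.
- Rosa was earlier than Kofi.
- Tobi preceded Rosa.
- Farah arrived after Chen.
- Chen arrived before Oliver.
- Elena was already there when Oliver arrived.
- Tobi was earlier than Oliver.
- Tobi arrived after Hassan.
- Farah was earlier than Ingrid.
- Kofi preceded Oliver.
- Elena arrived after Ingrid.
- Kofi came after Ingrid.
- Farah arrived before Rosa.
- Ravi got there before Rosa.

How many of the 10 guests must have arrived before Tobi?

5

Directly stated before Tobi: Hassan and Ravi.
Chen reaches Tobi via Chen → Farah → Ingrid → Hassan → Tobi.
Farah reaches Tobi via Farah → Ingrid → Hassan → Tobi.
Ingrid reaches Tobi via Ingrid → Hassan → Tobi.
No chain forces Kofi (or any of the others) ahead of Tobi.
That's Chen, Farah, Hassan, Ingrid, and Ravi — 5 in all.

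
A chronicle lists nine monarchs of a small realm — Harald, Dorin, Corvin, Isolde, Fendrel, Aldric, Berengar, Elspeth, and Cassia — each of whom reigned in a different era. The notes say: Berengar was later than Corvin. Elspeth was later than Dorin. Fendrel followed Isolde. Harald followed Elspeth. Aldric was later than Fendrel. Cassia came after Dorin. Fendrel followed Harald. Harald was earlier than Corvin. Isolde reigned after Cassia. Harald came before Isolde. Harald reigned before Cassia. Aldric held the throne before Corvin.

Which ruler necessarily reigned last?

Berengar

Every other ruler has a chain of constraints placing them before Berengar, so Berengar is last.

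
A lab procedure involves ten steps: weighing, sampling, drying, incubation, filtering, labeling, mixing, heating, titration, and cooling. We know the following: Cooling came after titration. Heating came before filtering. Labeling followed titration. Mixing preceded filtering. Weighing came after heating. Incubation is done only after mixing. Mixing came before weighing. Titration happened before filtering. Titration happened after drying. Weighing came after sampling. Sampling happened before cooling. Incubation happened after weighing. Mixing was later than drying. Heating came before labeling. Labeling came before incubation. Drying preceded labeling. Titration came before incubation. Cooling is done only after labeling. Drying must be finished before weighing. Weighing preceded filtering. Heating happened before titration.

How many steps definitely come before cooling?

Directly stated before cooling: labeling, sampling, and titration.
Drying reaches cooling via drying → labeling → cooling.
Heating reaches cooling via heating → titration → cooling.
No chain forces weighing (or any of the others) ahead of cooling.
That's drying, heating, labeling, sampling, and titration — 5 in all.

5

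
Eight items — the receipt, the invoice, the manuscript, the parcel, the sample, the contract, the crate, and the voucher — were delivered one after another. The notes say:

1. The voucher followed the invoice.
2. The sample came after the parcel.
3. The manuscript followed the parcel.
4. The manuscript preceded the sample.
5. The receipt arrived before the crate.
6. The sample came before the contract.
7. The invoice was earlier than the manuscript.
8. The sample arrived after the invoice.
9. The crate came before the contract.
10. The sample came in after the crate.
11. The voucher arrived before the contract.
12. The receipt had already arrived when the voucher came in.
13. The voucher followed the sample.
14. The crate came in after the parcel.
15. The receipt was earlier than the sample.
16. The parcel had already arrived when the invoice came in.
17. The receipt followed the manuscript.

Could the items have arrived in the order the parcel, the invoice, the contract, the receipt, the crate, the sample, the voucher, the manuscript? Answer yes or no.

The constraints require the sample before the contract, but in the proposed sequence the contract appears ahead of the sample. That one violation is enough.

no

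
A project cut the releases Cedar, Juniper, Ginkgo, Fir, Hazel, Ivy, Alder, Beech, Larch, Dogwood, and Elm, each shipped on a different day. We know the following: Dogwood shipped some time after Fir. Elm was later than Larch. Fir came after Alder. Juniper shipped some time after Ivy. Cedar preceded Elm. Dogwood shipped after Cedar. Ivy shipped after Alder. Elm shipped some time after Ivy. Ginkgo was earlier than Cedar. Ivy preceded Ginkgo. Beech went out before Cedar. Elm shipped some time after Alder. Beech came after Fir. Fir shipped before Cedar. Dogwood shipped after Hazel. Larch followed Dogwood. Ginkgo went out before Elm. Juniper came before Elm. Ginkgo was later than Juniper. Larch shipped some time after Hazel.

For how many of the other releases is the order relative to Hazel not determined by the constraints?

Forced after Hazel: Dogwood, Elm, and Larch.
That leaves Alder, Beech, Cedar, Fir, Ginkgo, Ivy, and Juniper with no forced order relative to Hazel — 7.

7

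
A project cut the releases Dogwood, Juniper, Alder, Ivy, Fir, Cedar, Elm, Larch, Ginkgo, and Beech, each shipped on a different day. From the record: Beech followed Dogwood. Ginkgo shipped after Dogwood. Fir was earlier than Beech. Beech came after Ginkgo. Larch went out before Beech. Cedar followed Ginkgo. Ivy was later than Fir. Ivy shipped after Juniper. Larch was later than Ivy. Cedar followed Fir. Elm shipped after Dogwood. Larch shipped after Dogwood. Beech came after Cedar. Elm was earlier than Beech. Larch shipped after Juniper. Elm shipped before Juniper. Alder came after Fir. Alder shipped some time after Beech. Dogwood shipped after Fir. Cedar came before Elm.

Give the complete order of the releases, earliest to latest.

Fir, Dogwood, Ginkgo, Cedar, Elm, Juniper, Ivy, Larch, Beech, Alder

The constraints fix every adjacent pair, so only one ordering works:
Fir → Dogwood → Ginkgo → Cedar → Elm → Juniper → Ivy → Larch → Beech → Alder.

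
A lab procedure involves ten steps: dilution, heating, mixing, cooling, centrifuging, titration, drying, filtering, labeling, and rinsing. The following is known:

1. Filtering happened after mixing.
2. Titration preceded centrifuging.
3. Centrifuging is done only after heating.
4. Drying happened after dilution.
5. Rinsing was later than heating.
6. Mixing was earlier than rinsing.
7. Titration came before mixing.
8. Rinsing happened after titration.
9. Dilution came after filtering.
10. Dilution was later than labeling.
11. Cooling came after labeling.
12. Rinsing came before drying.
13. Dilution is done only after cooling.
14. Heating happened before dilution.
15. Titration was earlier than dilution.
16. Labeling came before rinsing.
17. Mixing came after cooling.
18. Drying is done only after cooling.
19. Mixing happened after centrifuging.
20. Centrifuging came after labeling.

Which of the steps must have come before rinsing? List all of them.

Directly stated before rinsing: heating, labeling, mixing, and titration.
Centrifuging reaches rinsing via centrifuging → mixing → rinsing.
Cooling reaches rinsing via cooling → mixing → rinsing.
No chain forces filtering (or any of the others) ahead of rinsing.

centrifuging, cooling, heating, labeling, mixing, titration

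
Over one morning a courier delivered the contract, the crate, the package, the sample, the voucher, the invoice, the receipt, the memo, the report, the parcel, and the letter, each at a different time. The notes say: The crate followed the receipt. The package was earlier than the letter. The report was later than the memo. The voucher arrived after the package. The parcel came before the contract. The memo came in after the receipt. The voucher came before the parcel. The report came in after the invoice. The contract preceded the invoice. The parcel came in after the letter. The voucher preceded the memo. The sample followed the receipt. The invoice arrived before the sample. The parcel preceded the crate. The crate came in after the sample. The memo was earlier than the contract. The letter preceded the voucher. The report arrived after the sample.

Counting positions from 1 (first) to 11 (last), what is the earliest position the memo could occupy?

The letter, the package, the receipt, and the voucher must all come before the memo — 4 forced predecessors.
Nothing else is forced ahead of the memo, so its earliest slot is position 4 + 1 = 5.

5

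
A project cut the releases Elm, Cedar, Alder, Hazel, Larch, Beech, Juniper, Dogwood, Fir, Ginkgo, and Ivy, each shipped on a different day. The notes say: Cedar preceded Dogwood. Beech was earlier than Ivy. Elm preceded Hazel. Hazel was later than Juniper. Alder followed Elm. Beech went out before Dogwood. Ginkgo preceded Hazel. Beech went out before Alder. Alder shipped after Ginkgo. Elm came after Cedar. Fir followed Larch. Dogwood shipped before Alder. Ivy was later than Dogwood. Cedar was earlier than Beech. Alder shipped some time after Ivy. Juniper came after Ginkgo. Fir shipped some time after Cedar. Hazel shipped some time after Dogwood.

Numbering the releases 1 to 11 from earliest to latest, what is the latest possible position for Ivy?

Ivy must come before Alder — 1 release forced after it.
Everything else can be placed before Ivy in some valid order, so Ivy can sit as late as position 11 − 1 = 10.

10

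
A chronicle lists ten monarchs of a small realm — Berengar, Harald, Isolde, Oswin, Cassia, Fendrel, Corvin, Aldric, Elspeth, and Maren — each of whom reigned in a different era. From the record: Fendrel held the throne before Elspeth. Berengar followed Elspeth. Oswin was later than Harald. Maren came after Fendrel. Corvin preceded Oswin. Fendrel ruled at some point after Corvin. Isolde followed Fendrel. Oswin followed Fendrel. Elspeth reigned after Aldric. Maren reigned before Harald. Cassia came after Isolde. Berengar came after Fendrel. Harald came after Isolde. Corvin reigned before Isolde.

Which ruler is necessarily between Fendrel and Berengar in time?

Tracing the constraints gives Fendrel → Elspeth → Berengar, so Elspeth sits after Fendrel and before Berengar.
No other ruler is forced both after Fendrel and before Berengar.

Elspeth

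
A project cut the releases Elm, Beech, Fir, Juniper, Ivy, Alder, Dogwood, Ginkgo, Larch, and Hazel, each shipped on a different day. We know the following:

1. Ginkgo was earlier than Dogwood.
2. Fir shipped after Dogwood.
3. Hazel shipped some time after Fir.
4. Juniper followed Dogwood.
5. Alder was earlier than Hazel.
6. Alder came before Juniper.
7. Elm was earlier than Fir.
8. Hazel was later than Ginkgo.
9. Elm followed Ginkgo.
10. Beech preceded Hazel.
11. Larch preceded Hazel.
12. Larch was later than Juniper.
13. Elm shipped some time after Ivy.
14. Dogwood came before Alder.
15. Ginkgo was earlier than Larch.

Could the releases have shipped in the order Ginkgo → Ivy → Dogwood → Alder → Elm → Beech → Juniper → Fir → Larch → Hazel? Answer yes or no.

yes

Check each stated constraint against the proposed order — e.g. Ginkgo is ahead of Larch; Ginkgo is ahead of Hazel. Every pair is in the required order; nothing is violated.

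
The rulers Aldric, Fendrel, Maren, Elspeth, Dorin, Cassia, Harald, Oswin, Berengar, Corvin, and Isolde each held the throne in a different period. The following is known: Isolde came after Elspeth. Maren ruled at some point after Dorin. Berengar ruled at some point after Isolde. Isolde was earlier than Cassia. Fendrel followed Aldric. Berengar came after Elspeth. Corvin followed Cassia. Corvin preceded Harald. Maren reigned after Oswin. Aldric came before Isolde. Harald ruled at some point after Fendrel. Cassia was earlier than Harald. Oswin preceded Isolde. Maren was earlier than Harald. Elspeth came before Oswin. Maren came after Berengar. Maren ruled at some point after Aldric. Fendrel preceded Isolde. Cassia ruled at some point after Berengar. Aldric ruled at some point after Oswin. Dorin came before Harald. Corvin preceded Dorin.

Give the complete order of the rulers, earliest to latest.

The constraints fix every adjacent pair, so only one ordering works:
Elspeth → Oswin → Aldric → Fendrel → Isolde → Berengar → Cassia → Corvin → Dorin → Maren → Harald.

Elspeth, Oswin, Aldric, Fendrel, Isolde, Berengar, Cassia, Corvin, Dorin, Maren, Harald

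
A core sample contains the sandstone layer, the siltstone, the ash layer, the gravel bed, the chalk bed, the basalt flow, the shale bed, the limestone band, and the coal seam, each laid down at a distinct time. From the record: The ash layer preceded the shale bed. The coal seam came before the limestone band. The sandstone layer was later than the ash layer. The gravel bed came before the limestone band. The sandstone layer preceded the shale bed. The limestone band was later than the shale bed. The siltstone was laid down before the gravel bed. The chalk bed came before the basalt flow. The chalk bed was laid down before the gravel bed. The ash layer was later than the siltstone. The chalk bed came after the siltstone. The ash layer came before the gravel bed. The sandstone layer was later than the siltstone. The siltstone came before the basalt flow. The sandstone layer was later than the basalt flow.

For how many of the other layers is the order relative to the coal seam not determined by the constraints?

7

Forced after the coal seam: the limestone band.
That leaves the ash layer, the basalt flow, the chalk bed, the gravel bed, the sandstone layer, the shale bed, and the siltstone with no forced order relative to the coal seam — 7.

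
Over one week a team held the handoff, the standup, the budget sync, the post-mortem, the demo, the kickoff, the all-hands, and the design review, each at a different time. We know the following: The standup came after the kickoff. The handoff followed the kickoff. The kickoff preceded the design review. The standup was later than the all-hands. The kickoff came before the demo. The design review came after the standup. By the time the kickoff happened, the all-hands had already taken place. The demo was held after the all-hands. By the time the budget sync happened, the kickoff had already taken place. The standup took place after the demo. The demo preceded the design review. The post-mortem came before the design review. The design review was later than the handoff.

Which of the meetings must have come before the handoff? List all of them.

Directly stated before the handoff: the kickoff.
The all-hands reaches the handoff via the all-hands → the kickoff → the handoff.
No chain forces the design review (or any of the others) ahead of the handoff.

the all-hands, the kickoff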